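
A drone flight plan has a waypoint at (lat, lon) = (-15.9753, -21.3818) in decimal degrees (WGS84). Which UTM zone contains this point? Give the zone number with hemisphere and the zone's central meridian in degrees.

UTM zone = ⌊(λ + 180)/6⌋ + 1; -21.3818° ∈ [-24°, -18°) → zone 27.
Hemisphere: S (φ < 0).
Central meridian λ₀ = 6×27 − 183 = -21°.

Zone 27S, central meridian -21°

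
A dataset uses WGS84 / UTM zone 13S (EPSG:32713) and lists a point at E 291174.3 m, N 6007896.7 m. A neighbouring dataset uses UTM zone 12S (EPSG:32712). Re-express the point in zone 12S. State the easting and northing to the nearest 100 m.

E 831700 m, N 6004100 m

UTM 13S → geographic: φ = -36.05110002°, λ = -107.31830052°.
UTM 12S (λ₀ = -111°) forward: E = 831679.321 m, N = 6004107.343 m.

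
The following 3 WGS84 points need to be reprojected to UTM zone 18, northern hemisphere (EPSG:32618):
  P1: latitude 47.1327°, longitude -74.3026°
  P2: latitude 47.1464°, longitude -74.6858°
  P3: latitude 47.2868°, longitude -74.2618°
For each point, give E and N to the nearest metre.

P1: E 552889 m, N 5220147 m; P2: E 523822 m, N 5221481 m; P3: E 555821 m, N 5237300 m

UTM zone 18N: λ₀ = -75°, k₀ = 0.9996.
P1 (47.1327°, -74.3026°) → (552888.725, 5220146.672) m.
P2 (47.1464°, -74.6858°) → (523821.900, 5221481.104) m.
P3 (47.2868°, -74.2618°) → (555820.938, 5237300.181) m.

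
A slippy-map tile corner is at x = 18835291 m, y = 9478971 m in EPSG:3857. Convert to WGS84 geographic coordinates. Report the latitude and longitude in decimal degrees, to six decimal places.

lat 64.504200°, lon 169.200298°

R = 6378137 m. λ = x/R = 169.20029786°.
φ = 2·arctan(exp(y/R)) − 90° = 2·arctan(4.42012) − 90° = 64.50420001°.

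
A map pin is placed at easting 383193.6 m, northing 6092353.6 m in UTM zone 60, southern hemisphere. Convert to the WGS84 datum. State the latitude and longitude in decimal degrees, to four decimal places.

Zone 60S: λ₀ = 177°, k₀ = 0.9996, false easting 500000 m, false northing 10000000 m.
Meridian distance M = (N − FN)/k₀ = -3909210.1 m.
Inverse transverse Mercator on WGS84 gives φ = -35.30520008°, λ = 175.71520025°.

lat -35.3052°, lon 175.7152°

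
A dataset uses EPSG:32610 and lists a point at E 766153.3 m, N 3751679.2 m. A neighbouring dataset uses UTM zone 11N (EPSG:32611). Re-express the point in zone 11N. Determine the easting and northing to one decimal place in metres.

UTM 10N → geographic: φ = 33.87190035°, λ = -120.12270012°.
UTM 11N (λ₀ = -117°) forward: E = 211138.680 m, N = 3752342.482 m.

E 211138.7 m, N 3752342.5 m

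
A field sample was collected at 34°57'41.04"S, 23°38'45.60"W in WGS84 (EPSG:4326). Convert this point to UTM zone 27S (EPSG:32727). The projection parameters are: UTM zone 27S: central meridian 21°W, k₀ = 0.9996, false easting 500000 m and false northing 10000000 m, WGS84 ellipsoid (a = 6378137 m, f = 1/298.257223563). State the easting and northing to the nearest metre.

Zone 27 central meridian λ₀ = 6×27 − 183 = -21°; Δλ = -2.6460°.
Transverse Mercator on WGS84 with k₀ = 0.9996 gives E = 258405.068 m, N = 6128039.498 m.

E 258405 m, N 6128039 m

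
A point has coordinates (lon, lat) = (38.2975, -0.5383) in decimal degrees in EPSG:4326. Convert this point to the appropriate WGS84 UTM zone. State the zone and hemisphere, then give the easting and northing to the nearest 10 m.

Longitude 38.2975° lies in the 6° band [36°, 42°), giving zone 37; latitude is south of the equator, so 37S.
Zone 37 central meridian λ₀ = 6×37 − 183 = 39°; Δλ = -0.7025°.
Transverse Mercator on WGS84 with k₀ = 0.9996 gives E = 421830.794 m, N = 9940497.156 m.

Zone 37S: E 421830 m, N 9940500 m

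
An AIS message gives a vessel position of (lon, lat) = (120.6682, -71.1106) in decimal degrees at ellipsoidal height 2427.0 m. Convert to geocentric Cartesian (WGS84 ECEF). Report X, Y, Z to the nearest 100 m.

X -1056800 m, Y 1782100 m, Z -6014600 m

WGS84: a = 6378137 m, e² = 0.006694380; N(φ) = a/√(1−e²sin²φ) = 6397334.611 m.
X = (N+h)·cosφ·cosλ = -1056791.708 m; Y = (N+h)·cosφ·sinλ = 1782092.435 m; Z = (N(1−e²)+h)·sinφ = -6014584.375 m.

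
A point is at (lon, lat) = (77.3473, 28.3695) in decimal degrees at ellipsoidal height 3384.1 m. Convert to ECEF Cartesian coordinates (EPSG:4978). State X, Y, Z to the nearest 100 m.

X 1230900 m, Y 5482900 m, Z 3014200 m

WGS84: a = 6378137 m, e² = 0.006694380; N(φ) = a/√(1−e²sin²φ) = 6382962.464 m.
X = (N+h)·cosφ·cosλ = 1230868.327 m; Y = (N+h)·cosφ·sinλ = 5482894.657 m; Z = (N(1−e²)+h)·sinφ = 3014206.737 m.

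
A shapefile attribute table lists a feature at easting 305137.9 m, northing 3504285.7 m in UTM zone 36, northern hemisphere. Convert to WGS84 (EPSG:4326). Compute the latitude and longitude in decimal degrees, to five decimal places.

lat 31.65730°, lon 30.94480°

Zone 36N: λ₀ = 33°, k₀ = 0.9996, false easting 500000 m.
Meridian distance M = (N − FN)/k₀ = 3505688.0 m.
Inverse transverse Mercator on WGS84 gives φ = 31.65729977°, λ = 30.94479995°.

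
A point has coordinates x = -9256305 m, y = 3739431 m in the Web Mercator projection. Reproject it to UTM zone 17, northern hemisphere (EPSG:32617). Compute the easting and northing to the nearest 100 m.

E 296400 m, N 3522300 m

Web Mercator inverse (R = 6378137 m) → φ = 31.81790125°, λ = -83.15080256°.
UTM 17N forward: E = 296423.322 m, N = 3522266.802 m.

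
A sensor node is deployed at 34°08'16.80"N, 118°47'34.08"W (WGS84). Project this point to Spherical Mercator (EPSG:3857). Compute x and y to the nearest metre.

Web Mercator is spherical with R = a = 6378137 m.
x = R·λ = 6378137 × -2.073325488 = -13223954.006 m.
y = R·ln tan(π/4 + φ/2) = 6378137 × 0.634565727 = 4047347.141 m.

x -13223954 m, y 4047347 m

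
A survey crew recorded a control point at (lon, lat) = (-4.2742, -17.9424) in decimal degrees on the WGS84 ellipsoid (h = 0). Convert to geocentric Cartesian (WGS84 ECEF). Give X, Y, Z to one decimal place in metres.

X 6052994.0 m, Y -452386.0 m, Z -1952320.3 m

WGS84: a = 6378137 m, e² = 0.006694380; N(φ) = a/√(1−e²sin²φ) = 6380164.001 m.
X = (N+h)·cosφ·cosλ = 6052993.960 m; Y = (N+h)·cosφ·sinλ = -452385.953 m; Z = (N(1−e²)+h)·sinφ = -1952320.336 m.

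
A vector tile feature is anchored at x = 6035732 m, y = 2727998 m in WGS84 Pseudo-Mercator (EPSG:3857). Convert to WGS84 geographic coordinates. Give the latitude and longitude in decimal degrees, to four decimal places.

lat 23.7913°, lon 54.2199°

R = 6378137 m. λ = x/R = 54.21990306°.
φ = 2·arctan(exp(y/R)) − 90° = 2·arctan(1.53374) − 90° = 23.79130289°.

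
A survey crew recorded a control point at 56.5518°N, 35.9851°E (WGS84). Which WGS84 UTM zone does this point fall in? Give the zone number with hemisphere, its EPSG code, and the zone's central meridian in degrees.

Zone 36N (EPSG:32636), central meridian 33°

UTM zone = ⌊(λ + 180)/6⌋ + 1; 35.9851° ∈ [30°, 36°) → zone 36.
Hemisphere: N (φ ≥ 0).
Central meridian λ₀ = 6×36 − 183 = 33°.
EPSG code: 32636.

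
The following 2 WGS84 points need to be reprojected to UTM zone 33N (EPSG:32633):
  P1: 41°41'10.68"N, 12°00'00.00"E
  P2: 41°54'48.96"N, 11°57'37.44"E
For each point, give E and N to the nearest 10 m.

P1: E 250320 m, N 4619300 m; P2: E 247910 m, N 4644650 m

UTM zone 33N: λ₀ = 15°, k₀ = 0.9996.
P1 (41.6863°, 12.0000°) → (250317.242, 4619296.775) m.
P2 (41.9136°, 11.9604°) → (247914.405, 4644652.406) m.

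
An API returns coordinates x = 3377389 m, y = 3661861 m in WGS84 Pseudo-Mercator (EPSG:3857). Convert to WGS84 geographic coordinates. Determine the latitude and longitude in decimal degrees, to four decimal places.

lat 31.2239°, lon 30.3396°

R = 6378137 m. λ = x/R = 30.33960159°.
φ = 2·arctan(exp(y/R)) − 90° = 2·arctan(1.77558) − 90° = 31.22389934°.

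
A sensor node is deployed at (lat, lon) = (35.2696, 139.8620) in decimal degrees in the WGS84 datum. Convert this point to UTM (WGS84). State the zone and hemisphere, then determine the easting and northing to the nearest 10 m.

Zone 54N: E 396500 m, N 3903530 m

Longitude 139.8620° lies in the 6° band [138°, 144°), giving zone 54; latitude is north of the equator, so 54N.
Zone 54 central meridian λ₀ = 6×54 − 183 = 141°; Δλ = -1.1380°.
Transverse Mercator on WGS84 with k₀ = 0.9996 gives E = 396495.083 m, N = 3903534.926 m.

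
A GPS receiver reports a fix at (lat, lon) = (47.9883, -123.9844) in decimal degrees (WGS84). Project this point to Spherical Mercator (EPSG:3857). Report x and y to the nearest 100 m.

Web Mercator is spherical with R = a = 6378137 m.
x = R·λ = 6378137 × -2.163936001 = -13801880.274 m.
y = R·ln tan(π/4 + φ/2) = 6378137 × 0.957161722 = 6104908.592 m.

x -13801900 m, y 6104900 m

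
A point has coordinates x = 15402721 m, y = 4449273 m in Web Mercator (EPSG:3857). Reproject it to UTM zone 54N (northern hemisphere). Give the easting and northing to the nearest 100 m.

E 265700 m, N 4106200 m

Web Mercator inverse (R = 6378137 m) → φ = 37.07290011°, λ = 138.36499691°.
UTM 54N forward: E = 265749.041 m, N = 4106207.951 m.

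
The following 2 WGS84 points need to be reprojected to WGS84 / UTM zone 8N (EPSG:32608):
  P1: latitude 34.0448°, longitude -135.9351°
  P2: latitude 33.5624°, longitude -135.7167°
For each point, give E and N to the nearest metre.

UTM zone 8N: λ₀ = -135°, k₀ = 0.9996.
P1 (34.0448°, -135.9351°) → (413689.460, 3767517.658) m.
P2 (33.5624°, -135.7167°) → (433476.175, 3713867.509) m.

P1: E 413689 m, N 3767518 m; P2: E 433476 m, N 3713868 m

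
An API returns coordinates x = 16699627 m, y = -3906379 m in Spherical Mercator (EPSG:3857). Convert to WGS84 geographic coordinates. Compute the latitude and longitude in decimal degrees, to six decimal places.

lat -33.083399°, lon 150.015302°

R = 6378137 m. λ = x/R = 150.01530173°.
φ = 2·arctan(exp(y/R)) − 90° = 2·arctan(0.54201) − 90° = -33.08339881°.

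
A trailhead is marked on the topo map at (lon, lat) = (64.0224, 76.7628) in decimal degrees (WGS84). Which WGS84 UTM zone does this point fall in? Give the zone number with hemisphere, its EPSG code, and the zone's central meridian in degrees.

Zone 41N (EPSG:32641), central meridian 63°

UTM zone = ⌊(λ + 180)/6⌋ + 1; 64.0224° ∈ [60°, 66°) → zone 41.
Hemisphere: N (φ ≥ 0).
Central meridian λ₀ = 6×41 − 183 = 63°.
EPSG code: 32641.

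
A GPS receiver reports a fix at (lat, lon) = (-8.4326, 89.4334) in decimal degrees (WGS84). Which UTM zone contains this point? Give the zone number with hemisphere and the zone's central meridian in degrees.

UTM zone = ⌊(λ + 180)/6⌋ + 1; 89.4334° ∈ [84°, 90°) → zone 45.
Hemisphere: S (φ < 0).
Central meridian λ₀ = 6×45 − 183 = 87°.

Zone 45S, central meridian 87°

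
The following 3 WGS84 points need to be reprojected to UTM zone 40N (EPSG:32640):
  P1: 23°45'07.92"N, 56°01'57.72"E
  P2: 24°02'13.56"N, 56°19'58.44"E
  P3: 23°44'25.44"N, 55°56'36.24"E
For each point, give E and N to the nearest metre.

UTM zone 40N: λ₀ = 57°, k₀ = 0.9996.
P1 (23.7522°, 56.0327°) → (401424.222, 2627127.251) m.
P2 (24.0371°, 56.3329°) → (432166.977, 2658494.891) m.
P3 (23.7404°, 55.9434°) → (392313.447, 2625885.469) m.

P1: E 401424 m, N 2627127 m; P2: E 432167 m, N 2658495 m; P3: E 392313 m, N 2625885 m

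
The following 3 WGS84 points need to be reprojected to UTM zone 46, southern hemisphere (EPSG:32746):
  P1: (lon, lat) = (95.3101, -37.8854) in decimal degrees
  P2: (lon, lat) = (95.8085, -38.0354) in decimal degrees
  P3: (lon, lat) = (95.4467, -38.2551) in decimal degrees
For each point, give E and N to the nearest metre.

P1: E 703149 m, N 5804384 m; P2: E 746484 m, N 5786533 m; P3: E 714083 m, N 5763049 m

UTM zone 46S: λ₀ = 93°, k₀ = 0.9996.
P1 (-37.8854°, 95.3101°) → (703149.487, 5804384.287) m.
P2 (-38.0354°, 95.8085°) → (746484.206, 5786533.411) m.
P3 (-38.2551°, 95.4467°) → (714082.794, 5763049.331) m.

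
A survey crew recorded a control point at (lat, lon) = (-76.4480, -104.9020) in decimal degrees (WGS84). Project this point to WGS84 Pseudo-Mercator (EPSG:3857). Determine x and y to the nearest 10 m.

x -11677640 m, y -13586470 m

Web Mercator is spherical with R = a = 6378137 m.
x = R·λ = 6378137 × -1.830885292 = -11677637.223 m.
y = R·ln tan(π/4 + φ/2) = 6378137 × -2.130162647 = -13586469.196 m.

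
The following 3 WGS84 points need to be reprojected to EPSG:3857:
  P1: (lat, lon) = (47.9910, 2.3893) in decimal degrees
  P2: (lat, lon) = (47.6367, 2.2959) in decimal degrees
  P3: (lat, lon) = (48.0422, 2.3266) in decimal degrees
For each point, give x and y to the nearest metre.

P1: x 265976 m, y 6105358 m; P2: x 255578 m, y 6046626 m; P3: x 258996 m, y 6113878 m

Web Mercator: x = R·λ, y = R·ln tan(π/4+φ/2), R = 6378137 m.
P1 (47.9910°, 2.3893°) → (265975.659, 6105357.686) m.
P2 (47.6367°, 2.2959°) → (255578.419, 6046626.079) m.
P3 (48.0422°, 2.3266°) → (258995.927, 6113878.285) m.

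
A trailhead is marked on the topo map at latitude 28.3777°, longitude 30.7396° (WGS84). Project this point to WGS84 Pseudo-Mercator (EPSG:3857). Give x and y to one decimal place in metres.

x 3421916.6 m, y 3296677.1 m

Web Mercator is spherical with R = a = 6378137 m.
x = R·λ = 6378137 × 0.536507231 = 3421916.619 m.
y = R·ln tan(π/4 + φ/2) = 6378137 × 0.516871481 = 3296677.115 m.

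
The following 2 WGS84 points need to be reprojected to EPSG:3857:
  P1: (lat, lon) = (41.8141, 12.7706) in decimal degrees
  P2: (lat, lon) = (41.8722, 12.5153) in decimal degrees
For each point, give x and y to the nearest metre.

Web Mercator: x = R·λ, y = R·ln tan(π/4+φ/2), R = 6378137 m.
P1 (41.8141°, 12.7706°) → (1421616.689, 5133173.074) m.
P2 (41.8722°, 12.5153°) → (1393196.823, 5141854.806) m.

P1: x 1421617 m, y 5133173 m; P2: x 1393197 m, y 5141855 m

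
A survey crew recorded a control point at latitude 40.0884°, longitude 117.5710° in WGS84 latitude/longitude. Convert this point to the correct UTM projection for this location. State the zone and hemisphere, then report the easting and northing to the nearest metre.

Zone 50N: E 548678 m, N 4437725 m

Longitude 117.5710° lies in the 6° band [114°, 120°), giving zone 50; latitude is north of the equator, so 50N.
Zone 50 central meridian λ₀ = 6×50 − 183 = 117°; Δλ = +0.5710°.
Transverse Mercator on WGS84 with k₀ = 0.9996 gives E = 548677.618 m, N = 4437725.031 m.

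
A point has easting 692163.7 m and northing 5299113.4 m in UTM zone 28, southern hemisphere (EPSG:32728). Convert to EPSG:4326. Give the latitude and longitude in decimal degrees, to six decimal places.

lat -42.436500°, lon -12.663700°

Zone 28S: λ₀ = -15°, k₀ = 0.9996, false easting 500000 m, false northing 10000000 m.
Meridian distance M = (N − FN)/k₀ = -4702767.7 m.
Inverse transverse Mercator on WGS84 gives φ = -42.43650004°, λ = -12.66370010°.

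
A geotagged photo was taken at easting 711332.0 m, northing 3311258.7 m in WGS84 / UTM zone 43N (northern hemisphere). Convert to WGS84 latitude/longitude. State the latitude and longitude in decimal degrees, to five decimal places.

lat 29.91390°, lon 77.18900°

Zone 43N: λ₀ = 75°, k₀ = 0.9996, false easting 500000 m.
Meridian distance M = (N − FN)/k₀ = 3312583.7 m.
Inverse transverse Mercator on WGS84 gives φ = 29.91390001°, λ = 77.18899973°.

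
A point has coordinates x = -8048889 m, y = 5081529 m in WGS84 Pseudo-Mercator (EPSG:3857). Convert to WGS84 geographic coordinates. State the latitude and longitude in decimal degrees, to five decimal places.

lat 41.46740°, lon -72.30440°

R = 6378137 m. λ = x/R = -72.30440009°.
φ = 2·arctan(exp(y/R)) − 90° = 2·arctan(2.21823) − 90° = 41.46739708°.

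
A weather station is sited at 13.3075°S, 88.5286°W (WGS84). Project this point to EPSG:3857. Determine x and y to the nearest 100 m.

x -9855000 m, y -1494900 m

Web Mercator is spherical with R = a = 6378137 m.
x = R·λ = 6378137 × -1.545115552 = -9854958.673 m.
y = R·ln tan(π/4 + φ/2) = 6378137 × -0.234376492 = -1494885.376 m.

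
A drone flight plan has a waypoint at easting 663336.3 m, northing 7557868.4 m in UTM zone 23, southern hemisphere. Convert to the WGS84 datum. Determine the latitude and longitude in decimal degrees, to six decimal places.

lat -22.076400°, lon -43.416900°

Zone 23S: λ₀ = -45°, k₀ = 0.9996, false easting 500000 m, false northing 10000000 m.
Meridian distance M = (N − FN)/k₀ = -2443108.8 m.
Inverse transverse Mercator on WGS84 gives φ = -22.07639955°, λ = -43.41689962°.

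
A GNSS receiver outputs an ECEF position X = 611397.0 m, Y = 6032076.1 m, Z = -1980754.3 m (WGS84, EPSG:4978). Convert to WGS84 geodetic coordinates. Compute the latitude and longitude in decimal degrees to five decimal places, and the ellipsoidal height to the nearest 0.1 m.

λ = atan2(Y, X) = 84.21240037°; p = √(X²+Y²) = 6062981.8 m.
Bowring's method on WGS84 (a = 6378137 m, b = 6356752.314 m) gives φ = -18.20589980°, h = 2268.015 m.

lat -18.20590°, lon 84.21240°, h 2268.0 m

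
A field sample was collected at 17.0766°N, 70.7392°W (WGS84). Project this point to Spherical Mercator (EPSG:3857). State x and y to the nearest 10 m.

x -7874650 m, y 1929740 m

Web Mercator is spherical with R = a = 6378137 m.
x = R·λ = 6378137 × -1.234631950 = -7874651.723 m.
y = R·ln tan(π/4 + φ/2) = 6378137 × 0.302555990 = 1929743.556 m.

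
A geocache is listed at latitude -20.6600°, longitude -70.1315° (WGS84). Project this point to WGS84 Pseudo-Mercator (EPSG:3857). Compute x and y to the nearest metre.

Web Mercator is spherical with R = a = 6378137 m.
x = R·λ = 6378137 × -1.224025584 = -7807002.869 m.
y = R·ln tan(π/4 + φ/2) = 6378137 × -0.368662995 = -2351383.088 m.

x -7807003 m, y -2351383 m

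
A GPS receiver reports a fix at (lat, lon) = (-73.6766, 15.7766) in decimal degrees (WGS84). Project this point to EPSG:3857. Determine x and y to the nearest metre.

x 1756243 m, y -12386204 m

Web Mercator is spherical with R = a = 6378137 m.
x = R·λ = 6378137 × 0.275353615 = 1756243.078 m.
y = R·ln tan(π/4 + φ/2) = 6378137 × -1.941978414 = -12386204.374 m.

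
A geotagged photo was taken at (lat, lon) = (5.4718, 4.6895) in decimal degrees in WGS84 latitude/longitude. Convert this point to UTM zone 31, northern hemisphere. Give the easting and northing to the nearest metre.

Zone 31 central meridian λ₀ = 6×31 − 183 = 3°; Δλ = +1.6895°.
Transverse Mercator on WGS84 with k₀ = 0.9996 gives E = 687174.894 m, N = 605079.943 m.

E 687175 m, N 605080 m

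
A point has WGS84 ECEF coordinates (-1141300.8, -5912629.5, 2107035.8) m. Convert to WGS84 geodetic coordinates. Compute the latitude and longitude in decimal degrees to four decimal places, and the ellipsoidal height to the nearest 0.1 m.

λ = atan2(Y, X) = -100.92529948°; p = √(X²+Y²) = 6021773.4 m.
Bowring's method on WGS84 (a = 6378137 m, b = 6356752.314 m) gives φ = 19.40529979°, h = 3967.428 m.

lat 19.4053°, lon -100.9253°, h 3967.4 m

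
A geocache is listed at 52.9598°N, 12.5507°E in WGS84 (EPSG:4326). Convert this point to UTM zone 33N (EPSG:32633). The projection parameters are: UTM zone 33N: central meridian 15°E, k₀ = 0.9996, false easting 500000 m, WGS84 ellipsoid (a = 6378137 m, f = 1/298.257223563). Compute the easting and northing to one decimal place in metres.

E 335487.6 m, N 5870606.1 m

Zone 33 central meridian λ₀ = 6×33 − 183 = 15°; Δλ = -2.4493°.
Transverse Mercator on WGS84 with k₀ = 0.9996 gives E = 335487.649 m, N = 5870606.134 m.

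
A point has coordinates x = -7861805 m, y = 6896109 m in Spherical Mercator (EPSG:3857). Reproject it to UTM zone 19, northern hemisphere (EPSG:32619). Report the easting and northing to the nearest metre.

E 389845 m, N 5820972 m

Web Mercator inverse (R = 6378137 m) → φ = 52.52770216°, λ = -70.62379592°.
UTM 19N forward: E = 389844.862 m, N = 5820972.363 m.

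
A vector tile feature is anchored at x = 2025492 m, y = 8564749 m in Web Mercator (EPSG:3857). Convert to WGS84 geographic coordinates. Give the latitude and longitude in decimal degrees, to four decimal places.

R = 6378137 m. λ = x/R = 18.19530421°.
φ = 2·arctan(exp(y/R)) − 90° = 2·arctan(3.82986) − 90° = 60.73289864°.

lat 60.7329°, lon 18.1953°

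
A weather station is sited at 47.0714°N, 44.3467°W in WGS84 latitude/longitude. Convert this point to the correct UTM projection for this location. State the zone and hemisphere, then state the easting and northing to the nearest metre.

Longitude -44.3467° lies in the 6° band [-48°, -42°), giving zone 23; latitude is north of the equator, so 23N.
Zone 23 central meridian λ₀ = 6×23 − 183 = -45°; Δλ = +0.6533°.
Transverse Mercator on WGS84 with k₀ = 0.9996 gives E = 549601.228 m, N = 5213305.641 m.

Zone 23N: E 549601 m, N 5213306 m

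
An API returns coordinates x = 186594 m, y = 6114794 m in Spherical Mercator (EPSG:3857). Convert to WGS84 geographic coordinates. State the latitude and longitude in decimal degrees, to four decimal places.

lat 48.0477°, lon 1.6762°

R = 6378137 m. λ = x/R = 1.67620242°.
φ = 2·arctan(exp(y/R)) − 90° = 2·arctan(2.60833) − 90° = 48.04769948°.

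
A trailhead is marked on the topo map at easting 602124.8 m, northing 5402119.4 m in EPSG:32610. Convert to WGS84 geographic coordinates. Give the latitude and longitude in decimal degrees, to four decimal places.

Zone 10N: λ₀ = -123°, k₀ = 0.9996, false easting 500000 m.
Meridian distance M = (N − FN)/k₀ = 5404281.1 m.
Inverse transverse Mercator on WGS84 gives φ = 48.76369987°, λ = -121.61030062°.

lat 48.7637°, lon -121.6103°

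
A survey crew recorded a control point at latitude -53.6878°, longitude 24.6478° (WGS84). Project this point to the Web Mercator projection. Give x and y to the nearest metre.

Web Mercator is spherical with R = a = 6378137 m.
x = R·λ = 6378137 × 0.430185263 = 2743780.545 m.
y = R·ln tan(π/4 + φ/2) = 6378137 × -1.114941507 = -7111249.679 m.

x 2743781 m, y -7111250 m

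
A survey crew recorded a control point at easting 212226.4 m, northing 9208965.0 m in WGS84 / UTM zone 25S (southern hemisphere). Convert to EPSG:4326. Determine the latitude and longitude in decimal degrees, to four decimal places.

Zone 25S: λ₀ = -33°, k₀ = 0.9996, false easting 500000 m, false northing 10000000 m.
Meridian distance M = (N − FN)/k₀ = -791351.5 m.
Inverse transverse Mercator on WGS84 gives φ = -7.14899960°, λ = -35.60539977°.

lat -7.1490°, lon -35.6054°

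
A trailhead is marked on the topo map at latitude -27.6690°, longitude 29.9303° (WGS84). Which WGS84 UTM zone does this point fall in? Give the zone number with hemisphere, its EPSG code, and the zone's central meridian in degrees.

UTM zone = ⌊(λ + 180)/6⌋ + 1; 29.9303° ∈ [24°, 30°) → zone 35.
Hemisphere: S (φ < 0).
Central meridian λ₀ = 6×35 − 183 = 27°.
EPSG code: 32735.

Zone 35S (EPSG:32735), central meridian 27°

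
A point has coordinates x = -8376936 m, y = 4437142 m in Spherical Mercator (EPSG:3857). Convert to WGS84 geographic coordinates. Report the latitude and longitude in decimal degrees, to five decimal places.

R = 6378137 m. λ = x/R = -75.25129643°.
φ = 2·arctan(exp(y/R)) − 90° = 2·arctan(2.00507) − 90° = 36.98590279°.

lat 36.98590°, lon -75.25130°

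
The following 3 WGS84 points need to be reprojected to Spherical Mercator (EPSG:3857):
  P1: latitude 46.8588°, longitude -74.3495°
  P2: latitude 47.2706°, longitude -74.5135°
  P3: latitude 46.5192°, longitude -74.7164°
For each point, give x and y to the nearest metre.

Web Mercator: x = R·λ, y = R·ln tan(π/4+φ/2), R = 6378137 m.
P1 (46.8588°, -74.3495°) → (-8276548.481, 5919057.016) m.
P2 (47.2706°, -74.5135°) → (-8294804.877, 5986355.274) m.
P3 (46.5192°, -74.7164°) → (-8317391.602, 5863945.369) m.

P1: x -8276548 m, y 5919057 m; P2: x -8294805 m, y 5986355 m; P3: x -8317392 m, y 5863945 m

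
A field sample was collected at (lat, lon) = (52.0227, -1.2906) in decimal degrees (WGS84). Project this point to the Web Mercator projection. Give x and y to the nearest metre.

x -143669 m, y 6804231 m

Web Mercator is spherical with R = a = 6378137 m.
x = R·λ = 6378137 × -0.022525219 = -143668.935 m.
y = R·ln tan(π/4 + φ/2) = 6378137 × 1.066805393 = 6804230.947 m.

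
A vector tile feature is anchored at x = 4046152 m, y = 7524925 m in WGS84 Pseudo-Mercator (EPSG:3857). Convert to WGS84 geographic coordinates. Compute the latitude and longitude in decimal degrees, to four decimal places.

R = 6378137 m. λ = x/R = 36.34720183°.
φ = 2·arctan(exp(y/R)) − 90° = 2·arctan(3.25372) − 90° = 55.83139941°.

lat 55.8314°, lon 36.3472°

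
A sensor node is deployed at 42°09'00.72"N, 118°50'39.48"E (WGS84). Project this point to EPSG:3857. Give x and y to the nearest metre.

Web Mercator is spherical with R = a = 6378137 m.
x = R·λ = 6378137 × 2.074224332 = 13229686.960 m.
y = R·ln tan(π/4 + φ/2) = 6378137 × 0.812698958 = 5183505.297 m.

x 13229687 m, y 5183505 m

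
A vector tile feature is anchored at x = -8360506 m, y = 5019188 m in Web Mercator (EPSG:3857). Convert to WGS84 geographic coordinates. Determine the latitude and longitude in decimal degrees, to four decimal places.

R = 6378137 m. λ = x/R = -75.10370323°.
φ = 2·arctan(exp(y/R)) − 90° = 2·arctan(2.19666) − 90° = 41.04639957°.

lat 41.0464°, lon -75.1037°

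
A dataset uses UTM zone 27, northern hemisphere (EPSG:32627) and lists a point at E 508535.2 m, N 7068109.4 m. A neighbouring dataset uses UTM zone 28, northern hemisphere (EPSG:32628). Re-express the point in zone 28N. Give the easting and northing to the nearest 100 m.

UTM 27N → geographic: φ = 63.74049969°, λ = -20.82710097°.
UTM 28N (λ₀ = -15°) forward: E = 212645.694 m, N = 7081217.877 m.

E 212600 m, N 7081200 m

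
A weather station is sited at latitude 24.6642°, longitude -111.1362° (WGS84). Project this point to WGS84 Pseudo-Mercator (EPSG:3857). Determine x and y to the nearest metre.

Web Mercator is spherical with R = a = 6378137 m.
x = R·λ = 6378137 × -1.939692608 = -12371625.193 m.
y = R·ln tan(π/4 + φ/2) = 6378137 × 0.444417419 = 2834555.184 m.

x -12371625 m, y 2834555 m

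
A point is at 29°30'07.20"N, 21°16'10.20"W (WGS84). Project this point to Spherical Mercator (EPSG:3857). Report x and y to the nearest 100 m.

Web Mercator is spherical with R = a = 6378137 m.
x = R·λ = 6378137 × -0.371222805 = -2367709.909 m.
y = R·ln tan(π/4 + φ/2) = 6378137 × 0.539294760 = 3439695.866 m.

x -2367700 m, y 3439700 m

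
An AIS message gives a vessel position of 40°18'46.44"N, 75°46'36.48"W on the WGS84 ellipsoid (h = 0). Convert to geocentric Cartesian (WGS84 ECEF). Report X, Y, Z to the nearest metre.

X 1196633 m, Y -4721008 m, Z 4104540 m

WGS84: a = 6378137 m, e² = 0.006694380; N(φ) = a/√(1−e²sin²φ) = 6387091.573 m.
X = (N+h)·cosφ·cosλ = 1196632.820 m; Y = (N+h)·cosφ·sinλ = -4721007.701 m; Z = (N(1−e²)+h)·sinφ = 4104539.660 m.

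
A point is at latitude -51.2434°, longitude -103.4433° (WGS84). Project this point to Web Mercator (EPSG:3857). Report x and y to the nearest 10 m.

Web Mercator is spherical with R = a = 6378137 m.
x = R·λ = 6378137 × -1.805426174 = -11515255.482 m.
y = R·ln tan(π/4 + φ/2) = 6378137 × -1.044891608 = -6664461.824 m.

x -11515260 m, y -6664460 m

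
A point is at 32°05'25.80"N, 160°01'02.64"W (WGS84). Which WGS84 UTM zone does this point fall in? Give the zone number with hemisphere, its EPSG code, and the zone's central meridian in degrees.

UTM zone = ⌊(λ + 180)/6⌋ + 1; -160.0174° ∈ [-162°, -156°) → zone 4.
Hemisphere: N (φ ≥ 0).
Central meridian λ₀ = 6×4 − 183 = -159°.
EPSG code: 32604.

Zone 4N (EPSG:32604), central meridian -159°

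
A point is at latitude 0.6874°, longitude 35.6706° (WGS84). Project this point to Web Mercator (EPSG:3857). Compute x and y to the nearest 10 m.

Web Mercator is spherical with R = a = 6378137 m.
x = R·λ = 6378137 × 0.622569416 = 3970833.028 m.
y = R·ln tan(π/4 + φ/2) = 6378137 × 0.011997681 = 76522.854 m.

x 3970830 m, y 76520 m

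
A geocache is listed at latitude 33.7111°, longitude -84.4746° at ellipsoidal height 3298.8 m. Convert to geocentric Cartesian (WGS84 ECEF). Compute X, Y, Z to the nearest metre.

WGS84: a = 6378137 m, e² = 0.006694380; N(φ) = a/√(1−e²sin²φ) = 6384723.296 m.
X = (N+h)·cosφ·cosλ = 511655.198 m; Y = (N+h)·cosφ·sinλ = -5289164.325 m; Z = (N(1−e²)+h)·sinφ = 3521666.072 m.

X 511655 m, Y -5289164 m, Z 3521666 m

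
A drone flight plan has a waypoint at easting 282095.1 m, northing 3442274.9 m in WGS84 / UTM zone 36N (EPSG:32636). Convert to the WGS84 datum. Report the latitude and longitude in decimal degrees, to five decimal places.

Zone 36N: λ₀ = 33°, k₀ = 0.9996, false easting 500000 m.
Meridian distance M = (N − FN)/k₀ = 3443652.4 m.
Inverse transverse Mercator on WGS84 gives φ = 31.09409988°, λ = 30.71550004°.

lat 31.09410°, lon 30.71550°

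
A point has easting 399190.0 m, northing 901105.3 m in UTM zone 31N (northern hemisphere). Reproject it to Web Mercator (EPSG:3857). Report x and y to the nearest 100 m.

Unproject from UTM 31N (λ₀ = 3°) → φ = 8.15099960°, λ = 2.08489967°.
Web Mercator (R = 6378137 m): x = 232089.970 m, y = 910441.307 m.

x 232100 m, y 910400 m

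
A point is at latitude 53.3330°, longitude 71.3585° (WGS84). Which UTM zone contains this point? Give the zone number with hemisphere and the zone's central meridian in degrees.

Zone 42N, central meridian 69°

UTM zone = ⌊(λ + 180)/6⌋ + 1; 71.3585° ∈ [66°, 72°) → zone 42.
Hemisphere: N (φ ≥ 0).
Central meridian λ₀ = 6×42 − 183 = 69°.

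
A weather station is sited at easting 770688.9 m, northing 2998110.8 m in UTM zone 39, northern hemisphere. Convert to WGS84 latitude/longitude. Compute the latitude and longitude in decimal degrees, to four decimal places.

lat 27.0789°, lon 53.7296°

Zone 39N: λ₀ = 51°, k₀ = 0.9996, false easting 500000 m.
Meridian distance M = (N − FN)/k₀ = 2999310.5 m.
Inverse transverse Mercator on WGS84 gives φ = 27.07889974°, λ = 53.72960006°.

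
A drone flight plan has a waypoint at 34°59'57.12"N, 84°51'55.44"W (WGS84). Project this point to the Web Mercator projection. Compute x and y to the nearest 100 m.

x -9447200 m, y 4163800 m

Web Mercator is spherical with R = a = 6378137 m.
x = R·λ = 6378137 × -1.481180651 = -9447173.114 m.
y = R·ln tan(π/4 + φ/2) = 6378137 × 0.652819535 = 4163772.428 m.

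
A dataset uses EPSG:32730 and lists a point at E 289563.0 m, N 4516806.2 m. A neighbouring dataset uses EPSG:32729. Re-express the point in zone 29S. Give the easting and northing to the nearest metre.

UTM 30S → geographic: φ = -49.46489967°, λ = -5.90439948°.
UTM 29S (λ₀ = -9°) forward: E = 724288.364 m, N = 4516254.493 m.

E 724288 m, N 4516254 m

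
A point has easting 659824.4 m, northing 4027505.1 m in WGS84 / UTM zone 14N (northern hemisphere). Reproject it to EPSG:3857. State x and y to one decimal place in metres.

Unproject from UTM 14N (λ₀ = -99°) → φ = 36.37940023°, λ = -97.21819972°.
Web Mercator (R = 6378137 m): x = -10822280.489 m, y = 4352952.625 m.

x -10822280.5 m, y 4352952.6 m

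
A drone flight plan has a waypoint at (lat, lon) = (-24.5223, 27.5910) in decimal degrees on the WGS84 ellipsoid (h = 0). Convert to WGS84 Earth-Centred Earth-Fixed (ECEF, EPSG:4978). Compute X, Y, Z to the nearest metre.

WGS84: a = 6378137 m, e² = 0.006694380; N(φ) = a/√(1−e²sin²φ) = 6381817.827 m.
X = (N+h)·cosφ·cosλ = 5145876.946 m; Y = (N+h)·cosφ·sinλ = 2689170.310 m; Z = (N(1−e²)+h)·sinφ = -2631024.958 m.

X 5145877 m, Y 2689170 m, Z -2631025 m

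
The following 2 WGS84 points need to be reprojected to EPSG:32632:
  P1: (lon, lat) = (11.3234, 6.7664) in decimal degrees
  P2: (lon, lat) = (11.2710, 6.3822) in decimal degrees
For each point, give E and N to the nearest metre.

UTM zone 32N: λ₀ = 9°, k₀ = 0.9996.
P1 (6.7664°, 11.3234°) → (756816.315, 748539.082) m.
P2 (6.3822°, 11.2710°) → (751214.280, 706007.730) m.

P1: E 756816 m, N 748539 m; P2: E 751214 m, N 706008 m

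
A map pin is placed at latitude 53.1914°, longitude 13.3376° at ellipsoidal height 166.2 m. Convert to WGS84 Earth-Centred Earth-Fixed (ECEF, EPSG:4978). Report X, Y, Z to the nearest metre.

WGS84: a = 6378137 m, e² = 0.006694380; N(φ) = a/√(1−e²sin²φ) = 6391866.378 m.
X = (N+h)·cosφ·cosλ = 3726449.468 m; Y = (N+h)·cosφ·sinλ = 883477.839 m; Z = (N(1−e²)+h)·sinφ = 5083467.115 m.

X 3726449 m, Y 883478 m, Z 5083467 m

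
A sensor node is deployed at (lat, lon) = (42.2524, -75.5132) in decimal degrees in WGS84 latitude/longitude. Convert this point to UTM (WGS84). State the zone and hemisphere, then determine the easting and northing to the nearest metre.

Zone 18N: E 457666 m, N 4677928 m

Longitude -75.5132° lies in the 6° band [-78°, -72°), giving zone 18; latitude is north of the equator, so 18N.
Zone 18 central meridian λ₀ = 6×18 − 183 = -75°; Δλ = -0.5132°.
Transverse Mercator on WGS84 with k₀ = 0.9996 gives E = 457666.313 m, N = 4677928.009 m.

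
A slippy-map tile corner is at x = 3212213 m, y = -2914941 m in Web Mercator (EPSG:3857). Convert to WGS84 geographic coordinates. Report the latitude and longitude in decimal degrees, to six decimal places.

lat -25.318702°, lon 28.855800°

R = 6378137 m. λ = x/R = 28.85580034°.
φ = 2·arctan(exp(y/R)) − 90° = 2·arctan(0.63317) − 90° = -25.31870166°.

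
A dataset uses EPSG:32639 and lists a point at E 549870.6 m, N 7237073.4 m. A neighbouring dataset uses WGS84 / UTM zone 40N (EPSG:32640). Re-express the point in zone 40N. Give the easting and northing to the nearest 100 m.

UTM 39N → geographic: φ = 65.25299982°, λ = 52.06770022°.
UTM 40N (λ₀ = 57°) forward: E = 269796.321 m, N = 7245657.486 m.

E 269800 m, N 7245700 m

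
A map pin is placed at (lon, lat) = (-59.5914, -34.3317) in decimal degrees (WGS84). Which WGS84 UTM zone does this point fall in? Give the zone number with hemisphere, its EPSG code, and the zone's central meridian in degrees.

UTM zone = ⌊(λ + 180)/6⌋ + 1; -59.5914° ∈ [-60°, -54°) → zone 21.
Hemisphere: S (φ < 0).
Central meridian λ₀ = 6×21 − 183 = -57°.
EPSG code: 32721.

Zone 21S (EPSG:32721), central meridian -57°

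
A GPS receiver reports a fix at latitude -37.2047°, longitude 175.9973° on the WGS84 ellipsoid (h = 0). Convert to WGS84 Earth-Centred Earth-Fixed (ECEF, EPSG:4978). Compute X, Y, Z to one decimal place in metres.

X -5073882.3 m, Y 355040.7 m, Z -3835511.7 m

WGS84: a = 6378137 m, e² = 0.006694380; N(φ) = a/√(1−e²sin²φ) = 6385956.900 m.
X = (N+h)·cosφ·cosλ = -5073882.324 m; Y = (N+h)·cosφ·sinλ = 355040.686 m; Z = (N(1−e²)+h)·sinφ = -3835511.714 m.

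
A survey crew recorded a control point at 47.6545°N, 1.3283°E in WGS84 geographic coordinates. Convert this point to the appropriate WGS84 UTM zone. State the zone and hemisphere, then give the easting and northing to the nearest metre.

Longitude 1.3283° lies in the 6° band [0°, 6°), giving zone 31; latitude is north of the equator, so 31N.
Zone 31 central meridian λ₀ = 6×31 − 183 = 3°; Δλ = -1.6717°.
Transverse Mercator on WGS84 with k₀ = 0.9996 gives E = 374469.986 m, N = 5279254.167 m.

Zone 31N: E 374470 m, N 5279254 m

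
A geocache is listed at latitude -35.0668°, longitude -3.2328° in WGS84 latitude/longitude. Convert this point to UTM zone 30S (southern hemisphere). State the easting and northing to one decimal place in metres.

Zone 30 central meridian λ₀ = 6×30 − 183 = -3°; Δλ = -0.2328°.
Transverse Mercator on WGS84 with k₀ = 0.9996 gives E = 478773.873 m, N = 6119524.253 m.

E 478773.9 m, N 6119524.3 m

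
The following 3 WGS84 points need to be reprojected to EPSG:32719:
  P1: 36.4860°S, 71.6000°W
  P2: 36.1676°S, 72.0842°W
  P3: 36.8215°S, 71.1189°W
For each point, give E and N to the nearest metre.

P1: E 267091 m, N 5959001 m; P2: E 222577 m, N 5993053 m; P3: E 311017 m, N 5922834 m

UTM zone 19S: λ₀ = -69°, k₀ = 0.9996.
P1 (-36.4860°, -71.6000°) → (267090.788, 5959001.275) m.
P2 (-36.1676°, -72.0842°) → (222576.750, 5993053.014) m.
P3 (-36.8215°, -71.1189°) → (311016.578, 5922834.046) m.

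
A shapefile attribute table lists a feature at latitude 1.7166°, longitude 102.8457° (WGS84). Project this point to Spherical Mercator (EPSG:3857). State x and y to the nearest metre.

Web Mercator is spherical with R = a = 6378137 m.
x = R·λ = 6378137 × 1.794996087 = 11448730.954 m.
y = R·ln tan(π/4 + φ/2) = 6378137 × 0.029964805 = 191119.632 m.

x 11448731 m, y 191120 m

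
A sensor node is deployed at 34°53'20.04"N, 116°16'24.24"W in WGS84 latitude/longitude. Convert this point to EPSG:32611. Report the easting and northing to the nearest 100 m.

E 566400 m, N 3861000 m

Zone 11 central meridian λ₀ = 6×11 − 183 = -117°; Δλ = +0.7266°.
Transverse Mercator on WGS84 with k₀ = 0.9996 gives E = 566393.566 m, N = 3860963.417 m.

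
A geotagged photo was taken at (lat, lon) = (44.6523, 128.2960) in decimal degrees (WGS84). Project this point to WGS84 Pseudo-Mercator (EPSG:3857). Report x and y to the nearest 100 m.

Web Mercator is spherical with R = a = 6378137 m.
x = R·λ = 6378137 × 2.239187617 = 14281845.391 m.
y = R·ln tan(π/4 + φ/2) = 6378137 × 0.872817301 = 5566948.325 m.

x 14281800 m, y 5566900 m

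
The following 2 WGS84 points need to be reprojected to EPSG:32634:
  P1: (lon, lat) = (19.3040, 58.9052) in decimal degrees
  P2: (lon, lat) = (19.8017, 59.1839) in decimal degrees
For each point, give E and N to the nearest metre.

P1: E 402300 m, N 6530734 m; P2: E 431525 m, N 6561145 m

UTM zone 34N: λ₀ = 21°, k₀ = 0.9996.
P1 (58.9052°, 19.3040°) → (402299.834, 6530734.431) m.
P2 (59.1839°, 19.8017°) → (431524.725, 6561144.674) m.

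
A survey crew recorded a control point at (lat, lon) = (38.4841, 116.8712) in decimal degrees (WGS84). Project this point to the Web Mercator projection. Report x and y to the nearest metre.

Web Mercator is spherical with R = a = 6378137 m.
x = R·λ = 6378137 × 2.039787241 = 13010042.472 m.
y = R·ln tan(π/4 + φ/2) = 6378137 × 0.728745783 = 4648040.444 m.

x 13010042 m, y 4648040 m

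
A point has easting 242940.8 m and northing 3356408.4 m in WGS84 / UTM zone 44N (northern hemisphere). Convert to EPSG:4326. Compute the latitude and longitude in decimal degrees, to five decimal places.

lat 30.31220°, lon 78.32680°

Zone 44N: λ₀ = 81°, k₀ = 0.9996, false easting 500000 m.
Meridian distance M = (N − FN)/k₀ = 3357751.5 m.
Inverse transverse Mercator on WGS84 gives φ = 30.31219957°, λ = 78.32679995°.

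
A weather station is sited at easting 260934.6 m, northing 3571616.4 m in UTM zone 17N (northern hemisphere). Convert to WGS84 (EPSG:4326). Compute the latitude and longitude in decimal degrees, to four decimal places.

lat 32.2558°, lon -83.5377°

Zone 17N: λ₀ = -81°, k₀ = 0.9996, false easting 500000 m.
Meridian distance M = (N − FN)/k₀ = 3573045.6 m.
Inverse transverse Mercator on WGS84 gives φ = 32.25579962°, λ = -83.53770049°.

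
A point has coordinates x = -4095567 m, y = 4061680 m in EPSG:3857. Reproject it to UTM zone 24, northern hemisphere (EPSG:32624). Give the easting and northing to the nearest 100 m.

E 703400 m, N 3791500 m

Web Mercator inverse (R = 6378137 m) → φ = 34.24450117°, λ = -36.79110433°.
UTM 24N forward: E = 703419.055 m, N = 3791473.512 m.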